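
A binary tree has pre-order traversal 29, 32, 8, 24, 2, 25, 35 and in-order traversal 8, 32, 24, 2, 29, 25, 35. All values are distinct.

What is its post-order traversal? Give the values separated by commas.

8, 2, 24, 32, 35, 25, 29

The first element of pre-order is the root; it splits in-order into left and right subtrees.
Root 29: left subtree has 4 nodes {8, 32, 24, 2}, right has 2 {25, 35}.
  Root 32: left subtree has 1 node {8}, right has 2 {24, 2}.
    Root 24: left subtree has 0 nodes { }, right has 1 {2}.
  Root 25: left subtree has 0 nodes { }, right has 1 {35}.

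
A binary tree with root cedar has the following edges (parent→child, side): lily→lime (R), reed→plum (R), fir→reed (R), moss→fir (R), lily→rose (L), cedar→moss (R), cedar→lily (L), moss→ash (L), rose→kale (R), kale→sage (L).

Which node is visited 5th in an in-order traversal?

lime

In-order visits the left subtree, then the node, then the right subtree.
At cedar: go left to lily.
  At lily: go left to rose.
    At rose: no left child.
    Visit rose.
    At rose: go right to kale.
      At kale: go left to sage.
        sage is a leaf — visit sage.
      Visit kale.
      At kale: no right child.
  Visit lily.
  At lily: go right to lime.
    lime is a leaf — visit lime.
Visit cedar.
At cedar: go right to moss.
  At moss: go left to ash.
    ash is a leaf — visit ash.
  Visit moss.
  At moss: go right to fir.
    At fir: no left child.
    Visit fir.
    At fir: go right to reed.
      At reed: no left child.
      Visit reed.
      At reed: go right to plum.
        plum is a leaf — visit plum.
Full in-order sequence: rose, sage, kale, lily, lime, cedar, ash, moss, fir, reed, plum.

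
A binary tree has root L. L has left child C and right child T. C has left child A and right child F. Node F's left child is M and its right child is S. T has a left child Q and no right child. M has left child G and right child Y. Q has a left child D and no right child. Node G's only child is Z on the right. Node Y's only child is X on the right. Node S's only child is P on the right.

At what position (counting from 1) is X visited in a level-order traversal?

Level-order visits nodes level by level from the root, left to right within each level.
Level 0: L
Level 1: C, T
Level 2: A, F, Q
Level 3: M, S, D
Level 4: G, Y, P
Level 5: Z, X
Full level-order sequence: L, C, T, A, F, Q, M, S, D, G, Y, P, Z, X.

14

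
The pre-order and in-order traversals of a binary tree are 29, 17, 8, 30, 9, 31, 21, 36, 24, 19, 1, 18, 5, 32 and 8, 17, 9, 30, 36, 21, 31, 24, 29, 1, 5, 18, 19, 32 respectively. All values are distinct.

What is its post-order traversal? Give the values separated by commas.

The first element of pre-order is the root; it splits in-order into left and right subtrees.
Root 29: left subtree has 8 nodes {8, 17, 9, 30, 36, 21, 31, 24}, right has 5 {1, 5, 18, 19, 32}.
  Root 17: left subtree has 1 node {8}, right has 6 {9, 30, 36, 21, 31, 24}.
    Root 30: left subtree has 1 node {9}, right has 4 {36, 21, 31, 24}.
      Root 31: left subtree has 2 nodes {36, 21}, right has 1 {24}.
        Root 21: left subtree has 1 node {36}, right has 0 { }.
  Root 19: left subtree has 3 nodes {1, 5, 18}, right has 1 {32}.
    Root 1: left subtree has 0 nodes { }, right has 2 {5, 18}.
      Root 18: left subtree has 1 node {5}, right has 0 { }.

8, 9, 36, 21, 24, 31, 30, 17, 5, 18, 1, 32, 19, 29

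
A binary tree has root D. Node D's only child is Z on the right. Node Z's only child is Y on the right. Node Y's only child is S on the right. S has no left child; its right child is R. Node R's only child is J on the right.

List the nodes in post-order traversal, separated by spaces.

J R S Y Z D

Post-order visits the left subtree, then the right subtree, then the node.
At D: no left child.
At D: go right to Z.
  At Z: no left child.
  At Z: go right to Y.
    At Y: no left child.
    At Y: go right to S.
      At S: no left child.
      At S: go right to R.
        At R: no left child.
        At R: go right to J.
          J is a leaf — visit J.
        Visit R.
      Visit S.
    Visit Y.
  Visit Z.
Visit D.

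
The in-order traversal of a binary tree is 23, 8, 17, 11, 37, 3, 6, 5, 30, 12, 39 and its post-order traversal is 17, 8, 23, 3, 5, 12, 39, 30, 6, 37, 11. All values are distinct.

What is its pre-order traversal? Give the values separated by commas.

The last element of post-order is the root; it splits in-order into left and right subtrees.
Root 11: left subtree has 3 nodes {23, 8, 17}, right has 7 {37, 3, 6, 5, 30, 12, 39}.
  Root 23: left subtree has 0 nodes { }, right has 2 {8, 17}.
    Root 8: left subtree has 0 nodes { }, right has 1 {17}.
  Root 37: left subtree has 0 nodes { }, right has 6 {3, 6, 5, 30, 12, 39}.
    Root 6: left subtree has 1 node {3}, right has 4 {5, 30, 12, 39}.
      Root 30: left subtree has 1 node {5}, right has 2 {12, 39}.
        Root 39: left subtree has 1 node {12}, right has 0 { }.

11, 23, 8, 17, 37, 6, 3, 30, 5, 39, 12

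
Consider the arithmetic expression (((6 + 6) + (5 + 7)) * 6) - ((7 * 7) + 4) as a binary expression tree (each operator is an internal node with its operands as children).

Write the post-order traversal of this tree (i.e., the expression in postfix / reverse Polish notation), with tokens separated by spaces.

6 6 + 5 7 + + 6 * 7 7 * 4 + -

Post-order on an expression tree gives postfix notation: for each operator, emit left operand, right operand, then the operator.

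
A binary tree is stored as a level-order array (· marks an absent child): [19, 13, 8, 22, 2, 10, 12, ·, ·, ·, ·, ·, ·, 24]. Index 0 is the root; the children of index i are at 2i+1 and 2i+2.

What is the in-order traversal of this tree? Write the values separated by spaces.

22 13 2 19 10 8 24 12

In-order visits the left subtree, then the node, then the right subtree.
At 19: go left to 13.
  At 13: go left to 22.
    22 is a leaf — visit 22.
  Visit 13.
  At 13: go right to 2.
    2 is a leaf — visit 2.
Visit 19.
At 19: go right to 8.
  At 8: go left to 10.
    10 is a leaf — visit 10.
  Visit 8.
  At 8: go right to 12.
    At 12: go left to 24.
      24 is a leaf — visit 24.
    Visit 12.
    At 12: no right child.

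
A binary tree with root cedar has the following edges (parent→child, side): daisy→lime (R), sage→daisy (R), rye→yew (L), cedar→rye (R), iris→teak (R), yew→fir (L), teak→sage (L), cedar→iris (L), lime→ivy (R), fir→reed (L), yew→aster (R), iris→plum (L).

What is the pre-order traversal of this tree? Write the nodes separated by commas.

cedar, iris, plum, teak, sage, daisy, lime, ivy, rye, yew, fir, reed, aster

Pre-order visits the node, then its left subtree, then its right subtree.
Visit cedar.
At cedar: go left to iris.
  Visit iris.
  At iris: go left to plum.
    plum is a leaf — visit plum.
  At iris: go right to teak.
    Visit teak.
    At teak: go left to sage.
      Visit sage.
      At sage: no left child.
      At sage: go right to daisy.
        Visit daisy.
        At daisy: no left child.
        At daisy: go right to lime.
          Visit lime.
          At lime: no left child.
          At lime: go right to ivy.
            ivy is a leaf — visit ivy.
    At teak: no right child.
At cedar: go right to rye.
  Visit rye.
  At rye: go left to yew.
    Visit yew.
    At yew: go left to fir.
      Visit fir.
      At fir: go left to reed.
        reed is a leaf — visit reed.
      At fir: no right child.
    At yew: go right to aster.
      aster is a leaf — visit aster.
  At rye: no right child.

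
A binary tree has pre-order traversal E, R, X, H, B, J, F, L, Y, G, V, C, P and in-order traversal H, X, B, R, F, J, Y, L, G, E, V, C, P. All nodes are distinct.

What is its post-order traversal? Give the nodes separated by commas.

The first element of pre-order is the root; it splits in-order into left and right subtrees.
Root E: left subtree has 9 nodes {H, X, B, R, F, J, Y, L, G}, right has 3 {V, C, P}.
  Root R: left subtree has 3 nodes {H, X, B}, right has 5 {F, J, Y, L, G}.
    Root X: left subtree has 1 node {H}, right has 1 {B}.
    Root J: left subtree has 1 node {F}, right has 3 {Y, L, G}.
      Root L: left subtree has 1 node {Y}, right has 1 {G}.
  Root V: left subtree has 0 nodes { }, right has 2 {C, P}.
    Root C: left subtree has 0 nodes { }, right has 1 {P}.

H, B, X, F, Y, G, L, J, R, P, C, V, E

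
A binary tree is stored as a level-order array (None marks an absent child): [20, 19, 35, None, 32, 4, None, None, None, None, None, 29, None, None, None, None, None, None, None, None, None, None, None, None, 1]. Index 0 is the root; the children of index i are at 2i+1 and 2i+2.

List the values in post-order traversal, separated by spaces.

Post-order visits the left subtree, then the right subtree, then the node.
At 20: go left to 19.
  At 19: no left child.
  At 19: go right to 32.
    32 is a leaf — visit 32.
  Visit 19.
At 20: go right to 35.
  At 35: go left to 4.
    At 4: go left to 29.
      At 29: no left child.
      At 29: go right to 1.
        1 is a leaf — visit 1.
      Visit 29.
    At 4: no right child.
    Visit 4.
  At 35: no right child.
  Visit 35.
Visit 20.

32 19 1 29 4 35 20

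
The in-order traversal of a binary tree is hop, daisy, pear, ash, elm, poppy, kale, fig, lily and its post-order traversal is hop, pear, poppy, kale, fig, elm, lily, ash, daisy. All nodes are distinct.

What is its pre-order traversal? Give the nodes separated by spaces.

The last element of post-order is the root; it splits in-order into left and right subtrees.
Root daisy: left subtree has 1 node {hop}, right has 7 {pear, ash, elm, poppy, kale, fig, lily}.
  Root ash: left subtree has 1 node {pear}, right has 5 {elm, poppy, kale, fig, lily}.
    Root lily: left subtree has 4 nodes {elm, poppy, kale, fig}, right has 0 { }.
      Root elm: left subtree has 0 nodes { }, right has 3 {poppy, kale, fig}.
        Root fig: left subtree has 2 nodes {poppy, kale}, right has 0 { }.
          Root kale: left subtree has 1 node {poppy}, right has 0 { }.

daisy hop ash pear lily elm fig kale poppy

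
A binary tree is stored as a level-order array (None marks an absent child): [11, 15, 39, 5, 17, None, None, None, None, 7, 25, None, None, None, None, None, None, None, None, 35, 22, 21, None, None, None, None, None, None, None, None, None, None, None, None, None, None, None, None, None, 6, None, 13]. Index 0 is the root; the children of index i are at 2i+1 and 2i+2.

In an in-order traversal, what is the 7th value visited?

In-order visits the left subtree, then the node, then the right subtree.
At 11: go left to 15.
  At 15: go left to 5.
    5 is a leaf — visit 5.
  Visit 15.
  At 15: go right to 17.
    At 17: go left to 7.
      At 7: go left to 35.
        At 35: go left to 6.
          6 is a leaf — visit 6.
        Visit 35.
        At 35: no right child.
      Visit 7.
      At 7: go right to 22.
        At 22: go left to 13.
          13 is a leaf — visit 13.
        Visit 22.
        At 22: no right child.
    Visit 17.
    At 17: go right to 25.
      At 25: go left to 21.
        21 is a leaf — visit 21.
      Visit 25.
      At 25: no right child.
Visit 11.
At 11: go right to 39.
  39 is a leaf — visit 39.
Full in-order sequence: 5, 15, 6, 35, 7, 13, 22, 17, 21, 25, 11, 39.

22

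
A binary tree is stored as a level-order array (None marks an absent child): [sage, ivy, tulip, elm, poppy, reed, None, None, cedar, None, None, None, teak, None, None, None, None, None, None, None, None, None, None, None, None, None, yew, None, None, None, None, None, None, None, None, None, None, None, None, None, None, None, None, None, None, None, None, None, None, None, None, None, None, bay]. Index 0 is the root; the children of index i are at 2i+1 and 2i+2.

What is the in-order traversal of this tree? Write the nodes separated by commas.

elm, cedar, ivy, poppy, sage, reed, teak, bay, yew, tulip

In-order visits the left subtree, then the node, then the right subtree.
At sage: go left to ivy.
  At ivy: go left to elm.
    At elm: no left child.
    Visit elm.
    At elm: go right to cedar.
      cedar is a leaf — visit cedar.
  Visit ivy.
  At ivy: go right to poppy.
    poppy is a leaf — visit poppy.
Visit sage.
At sage: go right to tulip.
  At tulip: go left to reed.
    At reed: no left child.
    Visit reed.
    At reed: go right to teak.
      At teak: no left child.
      Visit teak.
      At teak: go right to yew.
        At yew: go left to bay.
          bay is a leaf — visit bay.
        Visit yew.
        At yew: no right child.
  Visit tulip.
  At tulip: no right child.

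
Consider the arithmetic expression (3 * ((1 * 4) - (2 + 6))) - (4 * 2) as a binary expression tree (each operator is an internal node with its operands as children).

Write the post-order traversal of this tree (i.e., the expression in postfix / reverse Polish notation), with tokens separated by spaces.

Post-order on an expression tree gives postfix notation: for each operator, emit left operand, right operand, then the operator.

3 1 4 * 2 6 + - * 4 2 * -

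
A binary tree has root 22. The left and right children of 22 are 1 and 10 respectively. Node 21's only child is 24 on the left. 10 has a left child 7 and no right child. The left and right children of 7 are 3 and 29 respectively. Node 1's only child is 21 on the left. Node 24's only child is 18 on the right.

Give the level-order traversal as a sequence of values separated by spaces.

Level-order visits nodes level by level from the root, left to right within each level.
Level 0: 22
Level 1: 1, 10
Level 2: 21, 7
Level 3: 24, 3, 29
Level 4: 18

22 1 10 21 7 24 3 29 18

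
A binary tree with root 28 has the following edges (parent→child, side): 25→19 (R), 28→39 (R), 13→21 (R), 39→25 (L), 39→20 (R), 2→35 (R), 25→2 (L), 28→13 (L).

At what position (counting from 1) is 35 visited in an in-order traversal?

In-order visits the left subtree, then the node, then the right subtree.
At 28: go left to 13.
  At 13: no left child.
  Visit 13.
  At 13: go right to 21.
    21 is a leaf — visit 21.
Visit 28.
At 28: go right to 39.
  At 39: go left to 25.
    At 25: go left to 2.
      At 2: no left child.
      Visit 2.
      At 2: go right to 35.
        35 is a leaf — visit 35.
    Visit 25.
    At 25: go right to 19.
      19 is a leaf — visit 19.
  Visit 39.
  At 39: go right to 20.
    20 is a leaf — visit 20.
Full in-order sequence: 13, 21, 28, 2, 35, 25, 19, 39, 20.

5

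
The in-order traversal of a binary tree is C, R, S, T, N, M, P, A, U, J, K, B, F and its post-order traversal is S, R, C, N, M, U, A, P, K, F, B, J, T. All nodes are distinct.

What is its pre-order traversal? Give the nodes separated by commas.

T, C, R, S, J, P, M, N, A, U, B, K, F

The last element of post-order is the root; it splits in-order into left and right subtrees.
Root T: left subtree has 3 nodes {C, R, S}, right has 9 {N, M, P, A, U, J, K, B, F}.
  Root C: left subtree has 0 nodes { }, right has 2 {R, S}.
    Root R: left subtree has 0 nodes { }, right has 1 {S}.
  Root J: left subtree has 5 nodes {N, M, P, A, U}, right has 3 {K, B, F}.
    Root P: left subtree has 2 nodes {N, M}, right has 2 {A, U}.
      Root M: left subtree has 1 node {N}, right has 0 { }.
      Root A: left subtree has 0 nodes { }, right has 1 {U}.
    Root B: left subtree has 1 node {K}, right has 1 {F}.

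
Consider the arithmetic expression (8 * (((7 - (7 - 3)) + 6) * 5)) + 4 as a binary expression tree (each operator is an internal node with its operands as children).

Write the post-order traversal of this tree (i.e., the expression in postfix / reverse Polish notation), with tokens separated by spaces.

8 7 7 3 - - 6 + 5 * * 4 +

Post-order on an expression tree gives postfix notation: for each operator, emit left operand, right operand, then the operator.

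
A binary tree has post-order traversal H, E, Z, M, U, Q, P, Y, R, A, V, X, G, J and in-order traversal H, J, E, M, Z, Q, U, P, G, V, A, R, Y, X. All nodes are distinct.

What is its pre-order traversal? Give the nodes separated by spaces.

J H G P Q M E Z U X V A R Y

The last element of post-order is the root; it splits in-order into left and right subtrees.
Root J: left subtree has 1 node {H}, right has 12 {E, M, Z, Q, U, P, G, V, A, R, Y, X}.
  Root G: left subtree has 6 nodes {E, M, Z, Q, U, P}, right has 5 {V, A, R, Y, X}.
    Root P: left subtree has 5 nodes {E, M, Z, Q, U}, right has 0 { }.
      Root Q: left subtree has 3 nodes {E, M, Z}, right has 1 {U}.
        Root M: left subtree has 1 node {E}, right has 1 {Z}.
    Root X: left subtree has 4 nodes {V, A, R, Y}, right has 0 { }.
      Root V: left subtree has 0 nodes { }, right has 3 {A, R, Y}.
        Root A: left subtree has 0 nodes { }, right has 2 {R, Y}.
          Root R: left subtree has 0 nodes { }, right has 1 {Y}.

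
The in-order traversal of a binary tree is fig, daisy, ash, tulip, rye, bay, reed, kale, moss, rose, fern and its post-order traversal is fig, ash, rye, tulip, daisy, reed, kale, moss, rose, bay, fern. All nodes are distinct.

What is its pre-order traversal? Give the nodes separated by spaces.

The last element of post-order is the root; it splits in-order into left and right subtrees.
Root fern: left subtree has 10 nodes {fig, daisy, ash, tulip, rye, bay, reed, kale, moss, rose}, right has 0 { }.
  Root bay: left subtree has 5 nodes {fig, daisy, ash, tulip, rye}, right has 4 {reed, kale, moss, rose}.
    Root daisy: left subtree has 1 node {fig}, right has 3 {ash, tulip, rye}.
      Root tulip: left subtree has 1 node {ash}, right has 1 {rye}.
    Root rose: left subtree has 3 nodes {reed, kale, moss}, right has 0 { }.
      Root moss: left subtree has 2 nodes {reed, kale}, right has 0 { }.
        Root kale: left subtree has 1 node {reed}, right has 0 { }.

fern bay daisy fig tulip ash rye rose moss kale reed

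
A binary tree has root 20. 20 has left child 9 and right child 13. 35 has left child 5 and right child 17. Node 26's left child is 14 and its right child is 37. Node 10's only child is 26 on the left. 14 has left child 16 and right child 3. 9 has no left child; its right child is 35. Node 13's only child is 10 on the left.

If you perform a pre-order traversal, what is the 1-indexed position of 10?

7

Pre-order visits the node, then its left subtree, then its right subtree.
Visit 20.
At 20: go left to 9.
  Visit 9.
  At 9: no left child.
  At 9: go right to 35.
    Visit 35.
    At 35: go left to 5.
      5 is a leaf — visit 5.
    At 35: go right to 17.
      17 is a leaf — visit 17.
At 20: go right to 13.
  Visit 13.
  At 13: go left to 10.
    Visit 10.
    At 10: go left to 26.
      Visit 26.
      At 26: go left to 14.
        Visit 14.
        At 14: go left to 16.
          16 is a leaf — visit 16.
        At 14: go right to 3.
          3 is a leaf — visit 3.
      At 26: go right to 37.
        37 is a leaf — visit 37.
    At 10: no right child.
  At 13: no right child.
Full pre-order sequence: 20, 9, 35, 5, 17, 13, 10, 26, 14, 16, 3, 37.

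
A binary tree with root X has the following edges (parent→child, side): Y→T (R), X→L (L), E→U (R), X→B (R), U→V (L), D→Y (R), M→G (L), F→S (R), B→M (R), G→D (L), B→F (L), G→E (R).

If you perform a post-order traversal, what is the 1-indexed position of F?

Post-order visits the left subtree, then the right subtree, then the node.
At X: go left to L.
  L is a leaf — visit L.
At X: go right to B.
  At B: go left to F.
    At F: no left child.
    At F: go right to S.
      S is a leaf — visit S.
    Visit F.
  At B: go right to M.
    At M: go left to G.
      At G: go left to D.
        At D: no left child.
        At D: go right to Y.
          At Y: no left child.
          At Y: go right to T.
            T is a leaf — visit T.
          Visit Y.
        Visit D.
      At G: go right to E.
        At E: no left child.
        At E: go right to U.
          At U: go left to V.
            V is a leaf — visit V.
          At U: no right child.
          Visit U.
        Visit E.
      Visit G.
    At M: no right child.
    Visit M.
  Visit B.
Visit X.
Full post-order sequence: L, S, F, T, Y, D, V, U, E, G, M, B, X.

3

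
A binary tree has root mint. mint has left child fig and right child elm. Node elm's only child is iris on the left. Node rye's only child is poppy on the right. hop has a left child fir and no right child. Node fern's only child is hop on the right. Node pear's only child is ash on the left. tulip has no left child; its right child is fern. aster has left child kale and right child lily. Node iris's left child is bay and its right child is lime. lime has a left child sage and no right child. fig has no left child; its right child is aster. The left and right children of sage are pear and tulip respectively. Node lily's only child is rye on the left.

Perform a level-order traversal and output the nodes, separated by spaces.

mint fig elm aster iris kale lily bay lime rye sage poppy pear tulip ash fern hop fir

Level-order visits nodes level by level from the root, left to right within each level.
Level 0: mint
Level 1: fig, elm
Level 2: aster, iris
Level 3: kale, lily, bay, lime
Level 4: rye, sage
Level 5: poppy, pear, tulip
Level 6: ash, fern
Level 7: hop
Level 8: fir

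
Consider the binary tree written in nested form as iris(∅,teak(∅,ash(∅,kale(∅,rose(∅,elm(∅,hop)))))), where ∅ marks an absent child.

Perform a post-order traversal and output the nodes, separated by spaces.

Post-order visits the left subtree, then the right subtree, then the node.
At iris: no left child.
At iris: go right to teak.
  At teak: no left child.
  At teak: go right to ash.
    At ash: no left child.
    At ash: go right to kale.
      At kale: no left child.
      At kale: go right to rose.
        At rose: no left child.
        At rose: go right to elm.
          At elm: no left child.
          At elm: go right to hop.
            hop is a leaf — visit hop.
          Visit elm.
        Visit rose.
      Visit kale.
    Visit ash.
  Visit teak.
Visit iris.

hop elm rose kale ash teak iris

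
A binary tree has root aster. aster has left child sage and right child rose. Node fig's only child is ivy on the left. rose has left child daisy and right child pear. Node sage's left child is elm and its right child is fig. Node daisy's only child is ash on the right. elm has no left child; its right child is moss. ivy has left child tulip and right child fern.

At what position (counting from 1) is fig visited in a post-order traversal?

6

Post-order visits the left subtree, then the right subtree, then the node.
At aster: go left to sage.
  At sage: go left to elm.
    At elm: no left child.
    At elm: go right to moss.
      moss is a leaf — visit moss.
    Visit elm.
  At sage: go right to fig.
    At fig: go left to ivy.
      At ivy: go left to tulip.
        tulip is a leaf — visit tulip.
      At ivy: go right to fern.
        fern is a leaf — visit fern.
      Visit ivy.
    At fig: no right child.
    Visit fig.
  Visit sage.
At aster: go right to rose.
  At rose: go left to daisy.
    At daisy: no left child.
    At daisy: go right to ash.
      ash is a leaf — visit ash.
    Visit daisy.
  At rose: go right to pear.
    pear is a leaf — visit pear.
  Visit rose.
Visit aster.
Full post-order sequence: moss, elm, tulip, fern, ivy, fig, sage, ash, daisy, pear, rose, aster.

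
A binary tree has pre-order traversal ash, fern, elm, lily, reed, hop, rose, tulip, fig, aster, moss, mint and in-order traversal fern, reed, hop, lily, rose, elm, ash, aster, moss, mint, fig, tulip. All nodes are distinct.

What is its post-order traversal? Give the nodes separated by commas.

The first element of pre-order is the root; it splits in-order into left and right subtrees.
Root ash: left subtree has 6 nodes {fern, reed, hop, lily, rose, elm}, right has 5 {aster, moss, mint, fig, tulip}.
  Root fern: left subtree has 0 nodes { }, right has 5 {reed, hop, lily, rose, elm}.
    Root elm: left subtree has 4 nodes {reed, hop, lily, rose}, right has 0 { }.
      Root lily: left subtree has 2 nodes {reed, hop}, right has 1 {rose}.
        Root reed: left subtree has 0 nodes { }, right has 1 {hop}.
  Root tulip: left subtree has 4 nodes {aster, moss, mint, fig}, right has 0 { }.
    Root fig: left subtree has 3 nodes {aster, moss, mint}, right has 0 { }.
      Root aster: left subtree has 0 nodes { }, right has 2 {moss, mint}.
        Root moss: left subtree has 0 nodes { }, right has 1 {mint}.

hop, reed, rose, lily, elm, fern, mint, moss, aster, fig, tulip, ash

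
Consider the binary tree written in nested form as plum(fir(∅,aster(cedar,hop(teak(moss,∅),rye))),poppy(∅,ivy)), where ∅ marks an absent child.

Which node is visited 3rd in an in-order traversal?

aster

In-order visits the left subtree, then the node, then the right subtree.
At plum: go left to fir.
  At fir: no left child.
  Visit fir.
  At fir: go right to aster.
    At aster: go left to cedar.
      cedar is a leaf — visit cedar.
    Visit aster.
    At aster: go right to hop.
      At hop: go left to teak.
        At teak: go left to moss.
          moss is a leaf — visit moss.
        Visit teak.
        At teak: no right child.
      Visit hop.
      At hop: go right to rye.
        rye is a leaf — visit rye.
Visit plum.
At plum: go right to poppy.
  At poppy: no left child.
  Visit poppy.
  At poppy: go right to ivy.
    ivy is a leaf — visit ivy.
Full in-order sequence: fir, cedar, aster, moss, teak, hop, rye, plum, poppy, ivy.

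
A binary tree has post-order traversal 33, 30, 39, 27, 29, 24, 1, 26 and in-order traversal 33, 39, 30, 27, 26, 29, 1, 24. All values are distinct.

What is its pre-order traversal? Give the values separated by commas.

The last element of post-order is the root; it splits in-order into left and right subtrees.
Root 26: left subtree has 4 nodes {33, 39, 30, 27}, right has 3 {29, 1, 24}.
  Root 27: left subtree has 3 nodes {33, 39, 30}, right has 0 { }.
    Root 39: left subtree has 1 node {33}, right has 1 {30}.
  Root 1: left subtree has 1 node {29}, right has 1 {24}.

26, 27, 39, 33, 30, 1, 29, 24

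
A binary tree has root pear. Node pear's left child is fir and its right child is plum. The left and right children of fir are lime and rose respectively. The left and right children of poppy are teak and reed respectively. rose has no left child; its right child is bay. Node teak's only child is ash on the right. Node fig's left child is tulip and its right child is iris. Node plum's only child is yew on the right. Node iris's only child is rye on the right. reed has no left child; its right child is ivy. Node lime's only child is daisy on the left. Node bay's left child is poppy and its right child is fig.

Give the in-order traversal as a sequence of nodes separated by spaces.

In-order visits the left subtree, then the node, then the right subtree.
At pear: go left to fir.
  At fir: go left to lime.
    At lime: go left to daisy.
      daisy is a leaf — visit daisy.
    Visit lime.
    At lime: no right child.
  Visit fir.
  At fir: go right to rose.
    At rose: no left child.
    Visit rose.
    At rose: go right to bay.
      At bay: go left to poppy.
        At poppy: go left to teak.
          At teak: no left child.
          Visit teak.
          At teak: go right to ash.
            ash is a leaf — visit ash.
        Visit poppy.
        At poppy: go right to reed.
          At reed: no left child.
          Visit reed.
          At reed: go right to ivy.
            ivy is a leaf — visit ivy.
      Visit bay.
      At bay: go right to fig.
        At fig: go left to tulip.
          tulip is a leaf — visit tulip.
        Visit fig.
        At fig: go right to iris.
          At iris: no left child.
          Visit iris.
          At iris: go right to rye.
            rye is a leaf — visit rye.
Visit pear.
At pear: go right to plum.
  At plum: no left child.
  Visit plum.
  At plum: go right to yew.
    yew is a leaf — visit yew.

daisy lime fir rose teak ash poppy reed ivy bay tulip fig iris rye pear plum yew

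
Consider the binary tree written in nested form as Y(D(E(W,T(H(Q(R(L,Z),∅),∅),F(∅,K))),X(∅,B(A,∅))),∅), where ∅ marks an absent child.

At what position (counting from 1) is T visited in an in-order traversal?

In-order visits the left subtree, then the node, then the right subtree.
At Y: go left to D.
  At D: go left to E.
    At E: go left to W.
      W is a leaf — visit W.
    Visit E.
    At E: go right to T.
      At T: go left to H.
        At H: go left to Q.
          At Q: go left to R.
            At R: go left to L.
              L is a leaf — visit L.
            Visit R.
            At R: go right to Z.
              Z is a leaf — visit Z.
          Visit Q.
          At Q: no right child.
        Visit H.
        At H: no right child.
      Visit T.
      At T: go right to F.
        At F: no left child.
        Visit F.
        At F: go right to K.
          K is a leaf — visit K.
  Visit D.
  At D: go right to X.
    At X: no left child.
    Visit X.
    At X: go right to B.
      At B: go left to A.
        A is a leaf — visit A.
      Visit B.
      At B: no right child.
Visit Y.
At Y: no right child.
Full in-order sequence: W, E, L, R, Z, Q, H, T, F, K, D, X, A, B, Y.

8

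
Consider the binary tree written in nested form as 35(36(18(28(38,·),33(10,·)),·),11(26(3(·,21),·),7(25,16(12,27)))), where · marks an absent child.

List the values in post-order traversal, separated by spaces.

Post-order visits the left subtree, then the right subtree, then the node.
At 35: go left to 36.
  At 36: go left to 18.
    At 18: go left to 28.
      At 28: go left to 38.
        38 is a leaf — visit 38.
      At 28: no right child.
      Visit 28.
    At 18: go right to 33.
      At 33: go left to 10.
        10 is a leaf — visit 10.
      At 33: no right child.
      Visit 33.
    Visit 18.
  At 36: no right child.
  Visit 36.
At 35: go right to 11.
  At 11: go left to 26.
    At 26: go left to 3.
      At 3: no left child.
      At 3: go right to 21.
        21 is a leaf — visit 21.
      Visit 3.
    At 26: no right child.
    Visit 26.
  At 11: go right to 7.
    At 7: go left to 25.
      25 is a leaf — visit 25.
    At 7: go right to 16.
      At 16: go left to 12.
        12 is a leaf — visit 12.
      At 16: go right to 27.
        27 is a leaf — visit 27.
      Visit 16.
    Visit 7.
  Visit 11.
Visit 35.

38 28 10 33 18 36 21 3 26 25 12 27 16 7 11 35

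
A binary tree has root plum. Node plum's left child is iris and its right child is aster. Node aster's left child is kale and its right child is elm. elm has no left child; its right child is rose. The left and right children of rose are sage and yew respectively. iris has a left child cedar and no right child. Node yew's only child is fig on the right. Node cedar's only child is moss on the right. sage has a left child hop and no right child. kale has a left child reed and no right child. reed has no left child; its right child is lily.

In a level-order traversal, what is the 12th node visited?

yew

Level-order visits nodes level by level from the root, left to right within each level.
Level 0: plum
Level 1: iris, aster
Level 2: cedar, kale, elm
Level 3: moss, reed, rose
Level 4: lily, sage, yew
Level 5: hop, fig
Full level-order sequence: plum, iris, aster, cedar, kale, elm, moss, reed, rose, lily, sage, yew, hop, fig.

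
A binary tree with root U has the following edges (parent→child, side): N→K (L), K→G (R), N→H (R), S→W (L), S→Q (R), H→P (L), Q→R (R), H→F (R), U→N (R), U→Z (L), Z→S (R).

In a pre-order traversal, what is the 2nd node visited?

Pre-order visits the node, then its left subtree, then its right subtree.
Visit U.
At U: go left to Z.
  Visit Z.
  At Z: no left child.
  At Z: go right to S.
    Visit S.
    At S: go left to W.
      W is a leaf — visit W.
    At S: go right to Q.
      Visit Q.
      At Q: no left child.
      At Q: go right to R.
        R is a leaf — visit R.
At U: go right to N.
  Visit N.
  At N: go left to K.
    Visit K.
    At K: no left child.
    At K: go right to G.
      G is a leaf — visit G.
  At N: go right to H.
    Visit H.
    At H: go left to P.
      P is a leaf — visit P.
    At H: go right to F.
      F is a leaf — visit F.
Full pre-order sequence: U, Z, S, W, Q, R, N, K, G, H, P, F.

Z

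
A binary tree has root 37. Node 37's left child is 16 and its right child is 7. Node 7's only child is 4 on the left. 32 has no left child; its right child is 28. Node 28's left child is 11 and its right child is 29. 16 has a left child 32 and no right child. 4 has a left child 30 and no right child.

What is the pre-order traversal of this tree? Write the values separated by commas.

37, 16, 32, 28, 11, 29, 7, 4, 30

Pre-order visits the node, then its left subtree, then its right subtree.
Visit 37.
At 37: go left to 16.
  Visit 16.
  At 16: go left to 32.
    Visit 32.
    At 32: no left child.
    At 32: go right to 28.
      Visit 28.
      At 28: go left to 11.
        11 is a leaf — visit 11.
      At 28: go right to 29.
        29 is a leaf — visit 29.
  At 16: no right child.
At 37: go right to 7.
  Visit 7.
  At 7: go left to 4.
    Visit 4.
    At 4: go left to 30.
      30 is a leaf — visit 30.
    At 4: no right child.
  At 7: no right child.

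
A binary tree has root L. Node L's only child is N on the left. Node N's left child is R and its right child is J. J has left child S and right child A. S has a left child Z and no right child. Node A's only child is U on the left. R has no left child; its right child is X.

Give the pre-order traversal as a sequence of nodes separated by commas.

Pre-order visits the node, then its left subtree, then its right subtree.
Visit L.
At L: go left to N.
  Visit N.
  At N: go left to R.
    Visit R.
    At R: no left child.
    At R: go right to X.
      X is a leaf — visit X.
  At N: go right to J.
    Visit J.
    At J: go left to S.
      Visit S.
      At S: go left to Z.
        Z is a leaf — visit Z.
      At S: no right child.
    At J: go right to A.
      Visit A.
      At A: go left to U.
        U is a leaf — visit U.
      At A: no right child.
At L: no right child.

L, N, R, X, J, S, Z, A, U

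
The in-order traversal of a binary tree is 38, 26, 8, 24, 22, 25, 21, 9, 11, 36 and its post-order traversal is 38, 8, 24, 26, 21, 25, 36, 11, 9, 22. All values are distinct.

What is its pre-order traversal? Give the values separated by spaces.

22 26 38 24 8 9 25 21 11 36

The last element of post-order is the root; it splits in-order into left and right subtrees.
Root 22: left subtree has 4 nodes {38, 26, 8, 24}, right has 5 {25, 21, 9, 11, 36}.
  Root 26: left subtree has 1 node {38}, right has 2 {8, 24}.
    Root 24: left subtree has 1 node {8}, right has 0 { }.
  Root 9: left subtree has 2 nodes {25, 21}, right has 2 {11, 36}.
    Root 25: left subtree has 0 nodes { }, right has 1 {21}.
    Root 11: left subtree has 0 nodes { }, right has 1 {36}.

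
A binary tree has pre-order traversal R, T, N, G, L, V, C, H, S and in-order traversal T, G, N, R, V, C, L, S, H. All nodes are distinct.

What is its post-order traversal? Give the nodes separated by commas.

The first element of pre-order is the root; it splits in-order into left and right subtrees.
Root R: left subtree has 3 nodes {T, G, N}, right has 5 {V, C, L, S, H}.
  Root T: left subtree has 0 nodes { }, right has 2 {G, N}.
    Root N: left subtree has 1 node {G}, right has 0 { }.
  Root L: left subtree has 2 nodes {V, C}, right has 2 {S, H}.
    Root V: left subtree has 0 nodes { }, right has 1 {C}.
    Root H: left subtree has 1 node {S}, right has 0 { }.

G, N, T, C, V, S, H, L, R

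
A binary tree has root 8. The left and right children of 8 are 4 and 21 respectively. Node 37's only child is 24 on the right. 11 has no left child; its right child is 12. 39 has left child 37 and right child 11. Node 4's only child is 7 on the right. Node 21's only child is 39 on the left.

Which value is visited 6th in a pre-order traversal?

Pre-order visits the node, then its left subtree, then its right subtree.
Visit 8.
At 8: go left to 4.
  Visit 4.
  At 4: no left child.
  At 4: go right to 7.
    7 is a leaf — visit 7.
At 8: go right to 21.
  Visit 21.
  At 21: go left to 39.
    Visit 39.
    At 39: go left to 37.
      Visit 37.
      At 37: no left child.
      At 37: go right to 24.
        24 is a leaf — visit 24.
    At 39: go right to 11.
      Visit 11.
      At 11: no left child.
      At 11: go right to 12.
        12 is a leaf — visit 12.
  At 21: no right child.
Full pre-order sequence: 8, 4, 7, 21, 39, 37, 24, 11, 12.

37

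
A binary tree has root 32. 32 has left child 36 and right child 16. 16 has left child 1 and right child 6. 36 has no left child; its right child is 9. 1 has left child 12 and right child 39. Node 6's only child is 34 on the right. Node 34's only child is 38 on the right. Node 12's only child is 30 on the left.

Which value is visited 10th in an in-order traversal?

In-order visits the left subtree, then the node, then the right subtree.
At 32: go left to 36.
  At 36: no left child.
  Visit 36.
  At 36: go right to 9.
    9 is a leaf — visit 9.
Visit 32.
At 32: go right to 16.
  At 16: go left to 1.
    At 1: go left to 12.
      At 12: go left to 30.
        30 is a leaf — visit 30.
      Visit 12.
      At 12: no right child.
    Visit 1.
    At 1: go right to 39.
      39 is a leaf — visit 39.
  Visit 16.
  At 16: go right to 6.
    At 6: no left child.
    Visit 6.
    At 6: go right to 34.
      At 34: no left child.
      Visit 34.
      At 34: go right to 38.
        38 is a leaf — visit 38.
Full in-order sequence: 36, 9, 32, 30, 12, 1, 39, 16, 6, 34, 38.

34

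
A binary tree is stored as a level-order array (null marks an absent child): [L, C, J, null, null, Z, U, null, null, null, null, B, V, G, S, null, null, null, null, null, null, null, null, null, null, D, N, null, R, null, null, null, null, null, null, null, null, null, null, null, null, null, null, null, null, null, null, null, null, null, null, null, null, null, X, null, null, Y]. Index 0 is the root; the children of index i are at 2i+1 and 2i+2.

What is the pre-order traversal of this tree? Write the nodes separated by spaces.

L C J Z B V D N X U G R Y S

Pre-order visits the node, then its left subtree, then its right subtree.
Visit L.
At L: go left to C.
  C is a leaf — visit C.
At L: go right to J.
  Visit J.
  At J: go left to Z.
    Visit Z.
    At Z: go left to B.
      B is a leaf — visit B.
    At Z: go right to V.
      Visit V.
      At V: go left to D.
        D is a leaf — visit D.
      At V: go right to N.
        Visit N.
        At N: no left child.
        At N: go right to X.
          X is a leaf — visit X.
  At J: go right to U.
    Visit U.
    At U: go left to G.
      Visit G.
      At G: no left child.
      At G: go right to R.
        Visit R.
        At R: go left to Y.
          Y is a leaf — visit Y.
        At R: no right child.
    At U: go right to S.
      S is a leaf — visit S.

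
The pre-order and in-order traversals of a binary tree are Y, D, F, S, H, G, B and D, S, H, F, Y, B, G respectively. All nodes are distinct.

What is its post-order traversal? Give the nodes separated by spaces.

The first element of pre-order is the root; it splits in-order into left and right subtrees.
Root Y: left subtree has 4 nodes {D, S, H, F}, right has 2 {B, G}.
  Root D: left subtree has 0 nodes { }, right has 3 {S, H, F}.
    Root F: left subtree has 2 nodes {S, H}, right has 0 { }.
      Root S: left subtree has 0 nodes { }, right has 1 {H}.
  Root G: left subtree has 1 node {B}, right has 0 { }.

H S F D B G Y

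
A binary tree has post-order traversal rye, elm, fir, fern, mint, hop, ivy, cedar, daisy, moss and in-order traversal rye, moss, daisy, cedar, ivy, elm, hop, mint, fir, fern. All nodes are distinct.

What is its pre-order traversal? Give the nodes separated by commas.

moss, rye, daisy, cedar, ivy, hop, elm, mint, fern, fir

The last element of post-order is the root; it splits in-order into left and right subtrees.
Root moss: left subtree has 1 node {rye}, right has 8 {daisy, cedar, ivy, elm, hop, mint, fir, fern}.
  Root daisy: left subtree has 0 nodes { }, right has 7 {cedar, ivy, elm, hop, mint, fir, fern}.
    Root cedar: left subtree has 0 nodes { }, right has 6 {ivy, elm, hop, mint, fir, fern}.
      Root ivy: left subtree has 0 nodes { }, right has 5 {elm, hop, mint, fir, fern}.
        Root hop: left subtree has 1 node {elm}, right has 3 {mint, fir, fern}.
          Root mint: left subtree has 0 nodes { }, right has 2 {fir, fern}.
            Root fern: left subtree has 1 node {fir}, right has 0 { }.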